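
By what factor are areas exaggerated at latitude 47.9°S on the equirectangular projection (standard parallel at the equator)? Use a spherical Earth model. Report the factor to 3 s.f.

For the equirectangular projection with φ₀ = 0 (plate carrée), h = 1 along meridians and k = sec φ along parallels.
Areal scale = h·k = 1 × sec φ; at 47.9°, h = 1.000, k = 1.492, so h·k = 1.492.

1.49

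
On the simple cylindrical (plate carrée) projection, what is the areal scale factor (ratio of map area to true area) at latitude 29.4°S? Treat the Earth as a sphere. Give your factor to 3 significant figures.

1.15

For the equirectangular projection with φ₀ = 0 (plate carrée), h = 1 along meridians and k = sec φ along parallels.
Areal scale = h·k = 1 × sec φ; at 29.4°, h = 1.000, k = 1.148, so h·k = 1.148.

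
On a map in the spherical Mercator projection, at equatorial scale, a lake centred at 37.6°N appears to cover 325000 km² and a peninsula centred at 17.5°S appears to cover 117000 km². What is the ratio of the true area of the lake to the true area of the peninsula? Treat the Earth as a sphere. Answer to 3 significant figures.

On Mercator the areal scale is sec²φ, so true area = apparent × cos²φ.
True area of lake: 325000 × cos²(37.6°) = 325000 × 0.6277 = 204000 km².
True area of peninsula: 117000 × cos²(17.5°) = 117000 × 0.9096 = 106400 km².
Ratio = 204000 / 106400 ≈ 1.92.

1.92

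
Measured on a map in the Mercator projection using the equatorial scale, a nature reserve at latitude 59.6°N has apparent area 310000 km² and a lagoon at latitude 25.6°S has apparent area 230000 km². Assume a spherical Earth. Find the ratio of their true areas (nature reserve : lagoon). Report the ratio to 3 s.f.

0.424

Mercator's areal exaggeration is sec²φ; hence true area = (apparent area) · cos²φ.
True area of nature reserve: 310000 × cos²(59.6°) = 310000 × 0.2561 = 79380 km².
True area of lagoon: 230000 × cos²(25.6°) = 230000 × 0.8133 = 187100 km².
Ratio = 79380 / 187100 ≈ 0.424.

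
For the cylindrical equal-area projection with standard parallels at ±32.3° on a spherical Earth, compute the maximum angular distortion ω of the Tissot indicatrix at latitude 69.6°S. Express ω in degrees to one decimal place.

90.4°

A cylindrical equal-area projection with standard parallel φ₀ has meridian scale h = cos φ / cos φ₀ and parallel scale k = cos φ₀ / cos φ (so areas are preserved, h·k = 1).
At 69.6°: h = 0.4124, k = 2.425; principal scales a = 2.425, b = 0.4124.
sin(ω/2) = (a − b)/(a + b) = 2.013/2.837 = 0.7093, so ω = 2 arcsin(0.7093) ≈ 90.4°.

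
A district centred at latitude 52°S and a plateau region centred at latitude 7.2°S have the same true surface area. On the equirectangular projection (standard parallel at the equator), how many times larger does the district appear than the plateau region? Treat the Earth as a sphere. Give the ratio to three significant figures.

Plate carrée maps x = Rλ, y = Rφ. The meridian scale is h = 1 and the parallel scale is k = 1/cos φ = sec φ.
Areal scale at 52°: h·k = 1.000 × 1.624 = 1.624.
Areal scale at 7.2°: h·k = 1.000 × 1.008 = 1.008.
Ratio = 1.624/1.008 ≈ 1.61.

1.61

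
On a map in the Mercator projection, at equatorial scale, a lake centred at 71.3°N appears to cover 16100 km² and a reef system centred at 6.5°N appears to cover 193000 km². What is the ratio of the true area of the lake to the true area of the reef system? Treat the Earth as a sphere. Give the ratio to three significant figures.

On Mercator the areal scale is sec²φ, so true area = apparent × cos²φ.
True area of lake: 16100 × cos²(71.3°) = 16100 × 0.1028 = 1655 km².
True area of reef system: 193000 × cos²(6.5°) = 193000 × 0.9872 = 190500 km².
Ratio = 1655 / 190500 ≈ 0.00869.

0.00869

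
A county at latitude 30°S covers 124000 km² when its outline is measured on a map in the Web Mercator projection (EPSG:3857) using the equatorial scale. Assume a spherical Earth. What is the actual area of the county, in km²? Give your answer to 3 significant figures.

93000 km²

Mercator is conformal, so the point scale is isotropic: h = k = sec φ = 1/cos φ.
Areal scale = k² = sec²φ = 1/cos²(30°) = 1/0.8660² = 1.333.
True area = apparent / (areal scale) = 124000 / 1.333 ≈ 93000 km².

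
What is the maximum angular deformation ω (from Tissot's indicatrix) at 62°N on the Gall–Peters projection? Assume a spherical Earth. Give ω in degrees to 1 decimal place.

Gall–Peters is a cylindrical equal-area projection with standard parallels at ±45°. For cylindrical equal-area with standard parallel φ₀, h = cos φ / cos φ₀ and k = cos φ₀ / cos φ, so h·k = 1.
At 62°: h = 0.6639, k = 1.506; principal scales a = 1.506, b = 0.6639.
sin(ω/2) = (a − b)/(a + b) = 0.8422/2.170 = 0.3881, so ω = 2 arcsin(0.3881) ≈ 45.7°.

45.7°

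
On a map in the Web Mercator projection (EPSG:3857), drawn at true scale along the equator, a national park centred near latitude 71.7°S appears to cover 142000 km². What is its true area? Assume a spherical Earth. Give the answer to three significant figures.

14000 km²

Mercator is conformal, so the point scale is isotropic: h = k = sec φ = 1/cos φ.
Areal scale = k² = sec²φ = 1/cos²(71.7°) = 1/0.3140² = 10.14.
True area = apparent / (areal scale) = 142000 / 10.14 ≈ 14000 km².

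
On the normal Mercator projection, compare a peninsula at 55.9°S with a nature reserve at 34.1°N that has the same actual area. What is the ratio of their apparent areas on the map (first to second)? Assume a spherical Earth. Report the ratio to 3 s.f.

2.18

Mercator is conformal with k = sec φ, so areal scale = k² = sec²φ.
At 55.9°: sec²(55.9°) = 1/0.5606² = 3.182.
At 34.1°: sec²(34.1°) = 1/0.8281² = 1.458.
Ratio = 3.182/1.458 = cos²(34.1°)/cos²(55.9°) ≈ 2.18.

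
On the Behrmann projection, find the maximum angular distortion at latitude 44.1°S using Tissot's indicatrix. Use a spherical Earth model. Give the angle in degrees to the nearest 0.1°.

The Behrmann projection is cylindrical equal-area with φ₀ = 30°. Cylindrical equal-area (φ₀ = 30°): h = cos φ / cos 30° along meridians, k = cos 30° / cos φ along parallels; h·k = 1.
At 44.1°: h = 0.8292, k = 1.206; principal scales a = 1.206, b = 0.8292.
sin(ω/2) = (a − b)/(a + b) = 0.3767/2.035 = 0.1851, so ω = 2 arcsin(0.1851) ≈ 21.3°.

21.3°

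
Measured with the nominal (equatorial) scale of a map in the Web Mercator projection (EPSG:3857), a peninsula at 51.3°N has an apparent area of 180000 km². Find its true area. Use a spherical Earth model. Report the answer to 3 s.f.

Mercator is conformal, so the point scale is isotropic: h = k = sec φ = 1/cos φ.
Areal scale = k² = sec²φ = 1/cos²(51.3°) = 1/0.6252² = 2.558.
True area = apparent / (areal scale) = 180000 / 2.558 ≈ 70400 km².

70400 km²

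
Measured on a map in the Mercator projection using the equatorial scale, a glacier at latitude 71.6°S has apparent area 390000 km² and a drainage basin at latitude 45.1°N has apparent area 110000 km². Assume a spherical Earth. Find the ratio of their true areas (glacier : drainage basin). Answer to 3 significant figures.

0.709

Mercator's areal exaggeration is sec²φ; hence true area = (apparent area) · cos²φ.
True area of glacier: 390000 × cos²(71.6°) = 390000 × 0.09963 = 38860 km².
True area of drainage basin: 110000 × cos²(45.1°) = 110000 × 0.4983 = 54810 km².
Ratio = 38860 / 54810 ≈ 0.709.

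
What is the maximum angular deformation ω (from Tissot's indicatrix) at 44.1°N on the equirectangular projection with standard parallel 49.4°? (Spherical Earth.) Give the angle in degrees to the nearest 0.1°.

5.6°

In the equirectangular projection with standard parallel φ₀ = 49.4° (x = Rλ cos φ₀, y = Rφ), meridians are true-scale (h = 1) and the parallel scale is k = cos φ₀ / cos φ.
At 44.1°: h = 1.000, k = 0.9062; principal scales a = 1.000, b = 0.9062.
sin(ω/2) = (a − b)/(a + b) = 0.09379/1.906 = 0.04920, so ω = 2 arcsin(0.04920) ≈ 5.6°.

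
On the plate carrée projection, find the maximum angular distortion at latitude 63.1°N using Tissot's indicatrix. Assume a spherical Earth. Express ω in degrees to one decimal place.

In the plate carrée (x = Rλ, y = Rφ), meridians are true-scale (h = 1) and parallels are stretched by k = sec φ.
At 63.1°: h = 1.000, k = 2.210; principal scales a = 2.210, b = 1.000.
sin(ω/2) = (a − b)/(a + b) = 1.210/3.210 = 0.3770, so ω = 2 arcsin(0.3770) ≈ 44.3°.

44.3°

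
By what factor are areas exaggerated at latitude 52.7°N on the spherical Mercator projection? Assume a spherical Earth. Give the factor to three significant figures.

Mercator is conformal, so the point scale is isotropic: h = k = sec φ = 1/cos φ.
Areal scale = k² = sec²φ = 1/cos²(52.7°) = 1/0.6060² = 2.723.

2.72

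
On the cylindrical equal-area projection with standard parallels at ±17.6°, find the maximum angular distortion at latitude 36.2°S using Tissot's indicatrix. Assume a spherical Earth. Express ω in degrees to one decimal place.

19.0°

A cylindrical equal-area projection with standard parallel φ₀ has meridian scale h = cos φ / cos φ₀ and parallel scale k = cos φ₀ / cos φ (so areas are preserved, h·k = 1).
At 36.2°: h = 0.8466, k = 1.181; principal scales a = 1.181, b = 0.8466.
sin(ω/2) = (a − b)/(a + b) = 0.3346/2.028 = 0.1650, so ω = 2 arcsin(0.1650) ≈ 19.0°.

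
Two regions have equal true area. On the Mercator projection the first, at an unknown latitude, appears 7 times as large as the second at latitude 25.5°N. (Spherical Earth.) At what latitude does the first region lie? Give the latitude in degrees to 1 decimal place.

Mercator areal scale is sec²φ, so apparent-area ratio = sec²φ₁ / sec²φ₂ = cos²φ₂ / cos²φ₁.
cos²φ₂ / cos²φ₁ = 7  ⇒  cos φ₁ = cos 25.5° / √7 = 0.9026/2.646 = 0.3411.
φ₁ = arccos(0.3411) ≈ 70.1°.

70.1°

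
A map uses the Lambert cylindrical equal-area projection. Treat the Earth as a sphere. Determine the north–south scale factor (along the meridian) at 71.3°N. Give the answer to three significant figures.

0.321

The Lambert cylindrical equal-area projection is the cylindrical equal-area projection with its standard parallel at the equator (φ₀ = 0). For cylindrical equal-area with standard parallel φ₀, h = cos φ / cos φ₀ and k = cos φ₀ / cos φ, so h·k = 1.
h = cos 71.3° / cos 0° = 0.3206/1.000 = 0.3206.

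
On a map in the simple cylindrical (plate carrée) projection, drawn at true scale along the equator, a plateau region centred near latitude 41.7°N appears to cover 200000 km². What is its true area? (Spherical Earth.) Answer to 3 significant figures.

In the plate carrée (x = Rλ, y = Rφ), meridians are true-scale (h = 1) and parallels are stretched by k = sec φ.
Areal scale = h·k = 1 × sec φ; at 41.7°, h = 1.000, k = 1.339, so h·k = 1.339.
True area = apparent / (areal scale) = 200000 / 1.339 ≈ 149000 km².

149000 km²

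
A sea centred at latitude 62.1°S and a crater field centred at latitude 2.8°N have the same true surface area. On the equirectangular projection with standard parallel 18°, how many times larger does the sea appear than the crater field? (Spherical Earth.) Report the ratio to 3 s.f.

In the equirectangular projection with standard parallel φ₀ = 18° (x = Rλ cos φ₀, y = Rφ), meridians are true-scale (h = 1) and the parallel scale is k = cos φ₀ / cos φ.
Areal scale at 62.1°: h·k = 1.000 × 2.032 = 2.032.
Areal scale at 2.8°: h·k = 1.000 × 0.9522 = 0.9522.
Ratio = 2.032/0.9522 ≈ 2.13.

2.13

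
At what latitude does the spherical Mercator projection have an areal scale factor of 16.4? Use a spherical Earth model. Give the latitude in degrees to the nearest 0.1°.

75.7°

Mercator areal scale is sec²φ.
sec²φ = 16.4  ⇒  cos²φ = 0.06098  ⇒  cos φ = 0.2469.
φ = arccos(0.2469) ≈ 75.7°.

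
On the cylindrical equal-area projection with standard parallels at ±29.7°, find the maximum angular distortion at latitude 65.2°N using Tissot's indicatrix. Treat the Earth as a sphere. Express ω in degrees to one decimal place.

Cylindrical equal-area (φ₀ = 29.7°): h = cos φ / cos 29.7° along meridians, k = cos 29.7° / cos φ along parallels; h·k = 1.
At 65.2°: h = 0.4829, k = 2.071; principal scales a = 2.071, b = 0.4829.
sin(ω/2) = (a − b)/(a + b) = 1.588/2.554 = 0.6218, so ω = 2 arcsin(0.6218) ≈ 76.9°.

76.9°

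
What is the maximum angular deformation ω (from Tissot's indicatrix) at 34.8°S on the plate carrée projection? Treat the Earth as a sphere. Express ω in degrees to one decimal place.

For the equirectangular projection with φ₀ = 0 (plate carrée), h = 1 along meridians and k = sec φ along parallels.
At 34.8°: h = 1.000, k = 1.218; principal scales a = 1.218, b = 1.000.
sin(ω/2) = (a − b)/(a + b) = 0.2178/2.218 = 0.09821, so ω = 2 arcsin(0.09821) ≈ 11.3°.

11.3°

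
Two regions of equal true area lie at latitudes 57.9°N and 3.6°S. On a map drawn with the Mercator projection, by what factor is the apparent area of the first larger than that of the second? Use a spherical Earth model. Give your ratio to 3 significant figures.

3.53

Mercator is conformal with k = sec φ, so areal scale = k² = sec²φ.
At 57.9°: sec²(57.9°) = 1/0.5314² = 3.541.
At 3.6°: sec²(3.6°) = 1/0.9980² = 1.004.
Ratio = 3.541/1.004 = cos²(3.6°)/cos²(57.9°) ≈ 3.53.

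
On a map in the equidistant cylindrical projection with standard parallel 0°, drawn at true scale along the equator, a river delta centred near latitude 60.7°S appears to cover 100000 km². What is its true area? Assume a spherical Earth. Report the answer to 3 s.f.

48900 km²

For the equirectangular projection with φ₀ = 0 (plate carrée), h = 1 along meridians and k = sec φ along parallels.
Areal scale = h·k = 1 × sec φ; at 60.7°, h = 1.000, k = 2.043, so h·k = 2.043.
True area = apparent / (areal scale) = 100000 / 2.043 ≈ 48900 km².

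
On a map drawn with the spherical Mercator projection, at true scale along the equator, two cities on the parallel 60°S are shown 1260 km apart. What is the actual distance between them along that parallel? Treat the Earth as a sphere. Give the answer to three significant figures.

The Mercator projection is conformal; its linear scale factor is the same in every direction and equals sec φ = 1/cos φ.
Along the parallel at 60°, map distances are exaggerated by k = sec 60° = 2.000.
True distance = 1260 / 2.000 = 1260 × cos 60° ≈ 630 km.

630 km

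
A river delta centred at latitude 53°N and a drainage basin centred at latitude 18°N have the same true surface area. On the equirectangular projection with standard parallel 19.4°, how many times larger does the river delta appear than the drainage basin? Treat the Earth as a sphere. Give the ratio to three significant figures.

The equidistant cylindrical projection with φ₀ = 19.4° has h = 1 (meridians true) and k = cos φ₀ / cos φ along parallels.
Areal scale at 53°: h·k = 1.000 × 1.567 = 1.567.
Areal scale at 18°: h·k = 1.000 × 0.9918 = 0.9918.
Ratio = 1.567/0.9918 ≈ 1.58.

1.58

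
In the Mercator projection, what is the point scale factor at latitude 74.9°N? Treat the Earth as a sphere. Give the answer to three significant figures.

3.84

Mercator is conformal, so the point scale is isotropic: h = k = sec φ = 1/cos φ.
k = 1/cos 74.9° = 1/0.2605 = 3.839.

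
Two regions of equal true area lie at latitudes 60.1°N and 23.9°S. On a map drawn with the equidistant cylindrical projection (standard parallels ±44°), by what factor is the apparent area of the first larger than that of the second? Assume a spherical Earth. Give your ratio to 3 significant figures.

With standard parallel φ₀ = 44°, the equirectangular projection gives x = Rλ cos φ₀, y = Rφ, so h = 1 and k = cos 44° / cos φ.
Areal scale at 60.1°: h·k = 1.000 × 1.443 = 1.443.
Areal scale at 23.9°: h·k = 1.000 × 0.7868 = 0.7868.
Ratio = 1.443/0.7868 ≈ 1.83.

1.83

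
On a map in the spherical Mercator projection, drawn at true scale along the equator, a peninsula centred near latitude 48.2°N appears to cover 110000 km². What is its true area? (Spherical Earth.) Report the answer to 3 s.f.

The Mercator projection is conformal; its linear scale factor is the same in every direction and equals sec φ = 1/cos φ.
Areal scale = k² = sec²φ = 1/cos²(48.2°) = 1/0.6665² = 2.251.
True area = apparent / (areal scale) = 110000 / 2.251 ≈ 48900 km².

48900 km²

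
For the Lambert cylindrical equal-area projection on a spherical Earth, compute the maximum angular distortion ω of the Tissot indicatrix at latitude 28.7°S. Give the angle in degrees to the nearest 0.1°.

15.0°

The Lambert cylindrical equal-area projection is the cylindrical equal-area projection with its standard parallel at the equator (φ₀ = 0). For cylindrical equal-area with standard parallel φ₀, h = cos φ / cos φ₀ and k = cos φ₀ / cos φ, so h·k = 1.
At 28.7°: h = 0.8771, k = 1.140; principal scales a = 1.140, b = 0.8771.
sin(ω/2) = (a − b)/(a + b) = 0.2629/2.017 = 0.1303, so ω = 2 arcsin(0.1303) ≈ 15.0°.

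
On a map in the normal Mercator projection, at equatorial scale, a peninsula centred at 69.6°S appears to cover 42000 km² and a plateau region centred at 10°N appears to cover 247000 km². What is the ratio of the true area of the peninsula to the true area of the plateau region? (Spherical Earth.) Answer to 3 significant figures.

On Mercator the areal scale is sec²φ, so true area = apparent × cos²φ.
True area of peninsula: 42000 × cos²(69.6°) = 42000 × 0.1215 = 5103 km².
True area of plateau region: 247000 × cos²(10°) = 247000 × 0.9698 = 239600 km².
Ratio = 5103 / 239600 ≈ 0.0213.

0.0213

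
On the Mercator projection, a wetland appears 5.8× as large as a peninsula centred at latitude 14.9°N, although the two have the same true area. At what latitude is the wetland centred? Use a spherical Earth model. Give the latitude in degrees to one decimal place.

66.3°

For equal true areas on Mercator, apparent areas scale as sec²φ, so the ratio is cos²φ₂ / cos²φ₁.
cos²φ₂ / cos²φ₁ = 5.8  ⇒  cos φ₁ = cos 14.9° / √5.8 = 0.9664/2.408 = 0.4013.
φ₁ = arccos(0.4013) ≈ 66.3°.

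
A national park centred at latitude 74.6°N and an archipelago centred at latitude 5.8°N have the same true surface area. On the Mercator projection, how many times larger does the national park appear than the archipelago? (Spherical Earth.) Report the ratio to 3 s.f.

On Mercator, area is exaggerated by sec²φ = 1/cos²φ.
At 74.6°: sec²(74.6°) = 1/0.2656² = 14.18.
At 5.8°: sec²(5.8°) = 1/0.9949² = 1.010.
Ratio = 14.18/1.010 = cos²(5.8°)/cos²(74.6°) ≈ 14.0.

14.0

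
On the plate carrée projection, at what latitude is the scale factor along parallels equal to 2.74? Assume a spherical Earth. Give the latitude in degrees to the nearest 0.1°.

68.6°

Plate carrée: h = 1, k = sec φ along parallels.
sec φ = 2.74  ⇒  cos φ = 0.3650  ⇒  φ ≈ 68.6°.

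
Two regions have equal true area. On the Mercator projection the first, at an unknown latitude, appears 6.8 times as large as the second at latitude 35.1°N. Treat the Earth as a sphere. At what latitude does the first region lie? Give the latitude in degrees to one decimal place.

On Mercator, (apparent₁)/(apparent₂) = sec²φ₁ / sec²φ₂ when true areas are equal.
cos²φ₂ / cos²φ₁ = 6.8  ⇒  cos φ₁ = cos 35.1° / √6.8 = 0.8181/2.608 = 0.3137.
φ₁ = arccos(0.3137) ≈ 71.7°.

71.7°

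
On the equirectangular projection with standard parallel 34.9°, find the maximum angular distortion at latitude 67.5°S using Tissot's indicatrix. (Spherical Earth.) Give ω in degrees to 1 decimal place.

With standard parallel φ₀ = 34.9°, the equirectangular projection gives x = Rλ cos φ₀, y = Rφ, so h = 1 and k = cos 34.9° / cos φ.
At 67.5°: h = 1.000, k = 2.143; principal scales a = 2.143, b = 1.000.
sin(ω/2) = (a − b)/(a + b) = 1.143/3.143 = 0.3637, so ω = 2 arcsin(0.3637) ≈ 42.7°.

42.7°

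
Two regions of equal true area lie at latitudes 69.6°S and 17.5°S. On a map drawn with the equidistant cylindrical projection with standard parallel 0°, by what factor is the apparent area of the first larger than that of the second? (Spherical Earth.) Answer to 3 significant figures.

For the equirectangular projection with φ₀ = 0 (plate carrée), h = 1 along meridians and k = sec φ along parallels.
Areal scale at 69.6°: h·k = 1.000 × 2.869 = 2.869.
Areal scale at 17.5°: h·k = 1.000 × 1.049 = 1.049.
Ratio = 2.869/1.049 ≈ 2.74.

2.74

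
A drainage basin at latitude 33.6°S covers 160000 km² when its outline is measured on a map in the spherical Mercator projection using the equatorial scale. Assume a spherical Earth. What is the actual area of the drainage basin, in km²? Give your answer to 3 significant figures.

111000 km²

For Mercator, h = k = sec φ (a conformal cylindrical projection has a single point scale, 1/cos φ).
Areal scale = k² = sec²φ = 1/cos²(33.6°) = 1/0.8329² = 1.441.
True area = apparent / (areal scale) = 160000 / 1.441 ≈ 111000 km².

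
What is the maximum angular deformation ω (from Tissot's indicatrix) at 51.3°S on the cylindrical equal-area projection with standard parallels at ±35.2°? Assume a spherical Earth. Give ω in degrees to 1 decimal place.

Cylindrical equal-area (φ₀ = 35.2°): h = cos φ / cos 35.2° along meridians, k = cos 35.2° / cos φ along parallels; h·k = 1.
At 51.3°: h = 0.7652, k = 1.307; principal scales a = 1.307, b = 0.7652.
sin(ω/2) = (a − b)/(a + b) = 0.5418/2.072 = 0.2615, so ω = 2 arcsin(0.2615) ≈ 30.3°.

30.3°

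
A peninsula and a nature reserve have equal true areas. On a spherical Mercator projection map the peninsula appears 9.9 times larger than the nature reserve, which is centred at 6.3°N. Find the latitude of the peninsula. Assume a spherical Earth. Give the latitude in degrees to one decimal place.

71.6°

On Mercator, (apparent₁)/(apparent₂) = sec²φ₁ / sec²φ₂ when true areas are equal.
cos²φ₂ / cos²φ₁ = 9.9  ⇒  cos φ₁ = cos 6.3° / √9.9 = 0.9940/3.146 = 0.3159.
φ₁ = arccos(0.3159) ≈ 71.6°.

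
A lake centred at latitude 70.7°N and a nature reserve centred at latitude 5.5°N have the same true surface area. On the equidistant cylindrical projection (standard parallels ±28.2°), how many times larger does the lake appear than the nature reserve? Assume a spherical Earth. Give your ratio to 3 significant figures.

3.01

In the equirectangular projection with standard parallel φ₀ = 28.2° (x = Rλ cos φ₀, y = Rφ), meridians are true-scale (h = 1) and the parallel scale is k = cos φ₀ / cos φ.
Areal scale at 70.7°: h·k = 1.000 × 2.666 = 2.666.
Areal scale at 5.5°: h·k = 1.000 × 0.8854 = 0.8854.
Ratio = 2.666/0.8854 ≈ 3.01.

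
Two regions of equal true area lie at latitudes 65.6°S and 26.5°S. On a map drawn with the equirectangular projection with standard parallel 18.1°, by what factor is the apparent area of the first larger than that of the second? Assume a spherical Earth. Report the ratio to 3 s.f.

2.17

In the equirectangular projection with standard parallel φ₀ = 18.1° (x = Rλ cos φ₀, y = Rφ), meridians are true-scale (h = 1) and the parallel scale is k = cos φ₀ / cos φ.
Areal scale at 65.6°: h·k = 1.000 × 2.301 = 2.301.
Areal scale at 26.5°: h·k = 1.000 × 1.062 = 1.062.
Ratio = 2.301/1.062 ≈ 2.17.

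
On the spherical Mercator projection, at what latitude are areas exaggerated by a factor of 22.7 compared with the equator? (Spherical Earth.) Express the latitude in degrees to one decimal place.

Mercator areal scale is sec²φ.
sec²φ = 22.7  ⇒  cos²φ = 0.04405  ⇒  cos φ = 0.2099.
φ = arccos(0.2099) ≈ 77.9°.

77.9°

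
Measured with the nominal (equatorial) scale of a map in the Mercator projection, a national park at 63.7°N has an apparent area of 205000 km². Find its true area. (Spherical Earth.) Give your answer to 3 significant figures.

Mercator is conformal, so the point scale is isotropic: h = k = sec φ = 1/cos φ.
Areal scale = k² = sec²φ = 1/cos²(63.7°) = 1/0.4431² = 5.094.
True area = apparent / (areal scale) = 205000 / 5.094 ≈ 40200 km².

40200 km²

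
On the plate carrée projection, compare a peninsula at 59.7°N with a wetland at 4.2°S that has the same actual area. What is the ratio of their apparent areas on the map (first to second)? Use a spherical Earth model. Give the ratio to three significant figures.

1.98

For the equirectangular projection with φ₀ = 0 (plate carrée), h = 1 along meridians and k = sec φ along parallels.
Areal scale at 59.7°: h·k = 1.000 × 1.982 = 1.982.
Areal scale at 4.2°: h·k = 1.000 × 1.003 = 1.003.
Ratio = 1.982/1.003 ≈ 1.98.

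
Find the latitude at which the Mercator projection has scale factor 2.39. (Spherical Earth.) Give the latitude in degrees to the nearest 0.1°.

Mercator scale is k = sec φ = 1/cos φ.
1/cos φ = 2.39  ⇒  cos φ = 0.4184  ⇒  φ = arccos(0.4184) ≈ 65.3°.

65.3°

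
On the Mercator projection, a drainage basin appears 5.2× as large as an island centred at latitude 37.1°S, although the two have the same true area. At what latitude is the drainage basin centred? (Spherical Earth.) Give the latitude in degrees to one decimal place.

For equal true areas on Mercator, apparent areas scale as sec²φ, so the ratio is cos²φ₂ / cos²φ₁.
cos²φ₂ / cos²φ₁ = 5.2  ⇒  cos φ₁ = cos 37.1° / √5.2 = 0.7976/2.280 = 0.3498.
φ₁ = arccos(0.3498) ≈ 69.5°.

69.5°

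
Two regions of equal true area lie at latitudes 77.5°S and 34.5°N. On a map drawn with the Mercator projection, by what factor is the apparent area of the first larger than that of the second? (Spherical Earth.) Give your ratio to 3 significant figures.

14.5

On Mercator, area is exaggerated by sec²φ = 1/cos²φ.
At 77.5°: sec²(77.5°) = 1/0.2164² = 21.35.
At 34.5°: sec²(34.5°) = 1/0.8241² = 1.472.
Ratio = 21.35/1.472 = cos²(34.5°)/cos²(77.5°) ≈ 14.5.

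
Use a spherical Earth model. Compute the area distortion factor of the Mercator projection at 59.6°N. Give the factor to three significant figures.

3.91

For Mercator, h = k = sec φ (a conformal cylindrical projection has a single point scale, 1/cos φ).
Areal scale = k² = sec²φ = 1/cos²(59.6°) = 1/0.5060² = 3.905.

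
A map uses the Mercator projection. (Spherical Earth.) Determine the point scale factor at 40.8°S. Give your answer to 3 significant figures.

1.32

For Mercator, h = k = sec φ (a conformal cylindrical projection has a single point scale, 1/cos φ).
k = 1/cos 40.8° = 1/0.7570 = 1.321.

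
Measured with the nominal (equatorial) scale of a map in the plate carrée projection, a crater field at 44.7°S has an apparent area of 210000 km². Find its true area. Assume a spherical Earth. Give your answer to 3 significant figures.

For the equirectangular projection with φ₀ = 0 (plate carrée), h = 1 along meridians and k = sec φ along parallels.
Areal scale = h·k = 1 × sec φ; at 44.7°, h = 1.000, k = 1.407, so h·k = 1.407.
True area = apparent / (areal scale) = 210000 / 1.407 ≈ 149000 km².

149000 km²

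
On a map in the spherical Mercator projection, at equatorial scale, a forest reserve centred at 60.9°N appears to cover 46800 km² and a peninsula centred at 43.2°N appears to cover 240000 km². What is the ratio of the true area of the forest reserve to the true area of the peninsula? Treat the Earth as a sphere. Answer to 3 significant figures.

Mercator's areal exaggeration is sec²φ; hence true area = (apparent area) · cos²φ.
True area of forest reserve: 46800 × cos²(60.9°) = 46800 × 0.2365 = 11070 km².
True area of peninsula: 240000 × cos²(43.2°) = 240000 × 0.5314 = 127500 km².
Ratio = 11070 / 127500 ≈ 0.0868.

0.0868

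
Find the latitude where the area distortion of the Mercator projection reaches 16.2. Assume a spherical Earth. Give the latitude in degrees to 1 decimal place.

75.6°

Mercator areal scale is sec²φ.
sec²φ = 16.2  ⇒  cos²φ = 0.06173  ⇒  cos φ = 0.2485.
φ = arccos(0.2485) ≈ 75.6°.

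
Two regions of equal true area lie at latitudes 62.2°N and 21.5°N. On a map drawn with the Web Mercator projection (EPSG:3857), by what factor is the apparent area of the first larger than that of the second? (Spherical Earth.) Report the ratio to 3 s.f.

Mercator areal scale is sec²φ.
At 62.2°: sec²(62.2°) = 1/0.4664² = 4.597.
At 21.5°: sec²(21.5°) = 1/0.9304² = 1.155.
Ratio = 4.597/1.155 = cos²(21.5°)/cos²(62.2°) ≈ 3.98.

3.98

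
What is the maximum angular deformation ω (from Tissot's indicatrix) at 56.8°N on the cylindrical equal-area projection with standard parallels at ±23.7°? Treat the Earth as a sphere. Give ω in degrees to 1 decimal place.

56.5°

Cylindrical equal-area (φ₀ = 23.7°): h = cos φ / cos 23.7° along meridians, k = cos 23.7° / cos φ along parallels; h·k = 1.
At 56.8°: h = 0.5980, k = 1.672; principal scales a = 1.672, b = 0.5980.
sin(ω/2) = (a − b)/(a + b) = 1.074/2.270 = 0.4732, so ω = 2 arcsin(0.4732) ≈ 56.5°.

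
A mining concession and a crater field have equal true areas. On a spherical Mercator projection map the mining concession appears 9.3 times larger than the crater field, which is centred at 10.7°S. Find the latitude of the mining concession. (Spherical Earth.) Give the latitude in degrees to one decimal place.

71.2°

For equal true areas on Mercator, apparent areas scale as sec²φ, so the ratio is cos²φ₂ / cos²φ₁.
cos²φ₂ / cos²φ₁ = 9.3  ⇒  cos φ₁ = cos 10.7° / √9.3 = 0.9826/3.050 = 0.3222.
φ₁ = arccos(0.3222) ≈ 71.2°.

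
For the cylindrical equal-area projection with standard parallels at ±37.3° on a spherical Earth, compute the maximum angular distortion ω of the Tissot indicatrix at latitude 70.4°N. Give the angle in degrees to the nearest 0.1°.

Cylindrical equal-area (φ₀ = 37.3°): h = cos φ / cos 37.3° along meridians, k = cos 37.3° / cos φ along parallels; h·k = 1.
At 70.4°: h = 0.4217, k = 2.371; principal scales a = 2.371, b = 0.4217.
sin(ω/2) = (a − b)/(a + b) = 1.950/2.793 = 0.6980, so ω = 2 arcsin(0.6980) ≈ 88.5°.

88.5°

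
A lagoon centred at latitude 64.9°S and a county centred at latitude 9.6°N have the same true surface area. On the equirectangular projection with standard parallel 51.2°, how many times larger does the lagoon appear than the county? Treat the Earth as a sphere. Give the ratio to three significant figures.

The equidistant cylindrical projection with φ₀ = 51.2° has h = 1 (meridians true) and k = cos φ₀ / cos φ along parallels.
Areal scale at 64.9°: h·k = 1.000 × 1.477 = 1.477.
Areal scale at 9.6°: h·k = 1.000 × 0.6355 = 0.6355.
Ratio = 1.477/0.6355 ≈ 2.32.

2.32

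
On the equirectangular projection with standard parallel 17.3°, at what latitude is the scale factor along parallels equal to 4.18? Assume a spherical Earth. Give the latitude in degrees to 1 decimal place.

76.8°

In the equirectangular projection with standard parallel φ₀ = 17.3° (x = Rλ cos φ₀, y = Rφ), meridians are true-scale (h = 1) and the parallel scale is k = cos φ₀ / cos φ.
k = cos φ₀ / cos φ = 4.18  ⇒  cos φ = cos 17.3° / 4.18 = 0.2284.
φ = arccos(0.2284) ≈ 76.8°.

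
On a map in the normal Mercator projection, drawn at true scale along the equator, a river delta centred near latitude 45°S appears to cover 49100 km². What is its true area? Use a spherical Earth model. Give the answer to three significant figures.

Mercator is conformal, so the point scale is isotropic: h = k = sec φ = 1/cos φ.
Areal scale = k² = sec²φ = 1/cos²(45°) = 1/0.7071² = 2.000.
True area = apparent / (areal scale) = 49100 / 2.000 ≈ 24600 km².

24600 km²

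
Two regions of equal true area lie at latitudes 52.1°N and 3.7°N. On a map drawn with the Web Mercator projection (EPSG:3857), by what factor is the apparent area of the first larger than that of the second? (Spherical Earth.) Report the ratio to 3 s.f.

Mercator areal scale is sec²φ.
At 52.1°: sec²(52.1°) = 1/0.6143² = 2.650.
At 3.7°: sec²(3.7°) = 1/0.9979² = 1.004.
Ratio = 2.650/1.004 = cos²(3.7°)/cos²(52.1°) ≈ 2.64.

2.64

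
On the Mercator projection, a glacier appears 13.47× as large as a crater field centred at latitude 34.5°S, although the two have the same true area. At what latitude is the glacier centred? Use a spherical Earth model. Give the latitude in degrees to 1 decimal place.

77.0°

For equal true areas on Mercator, apparent areas scale as sec²φ, so the ratio is cos²φ₂ / cos²φ₁.
cos²φ₂ / cos²φ₁ = 13.47  ⇒  cos φ₁ = cos 34.5° / √13.47 = 0.8241/3.670 = 0.2245.
φ₁ = arccos(0.2245) ≈ 77.0°.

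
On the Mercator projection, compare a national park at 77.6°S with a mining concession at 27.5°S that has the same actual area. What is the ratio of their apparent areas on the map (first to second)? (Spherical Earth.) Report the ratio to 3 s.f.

On Mercator, area is exaggerated by sec²φ = 1/cos²φ.
At 77.6°: sec²(77.6°) = 1/0.2147² = 21.69.
At 27.5°: sec²(27.5°) = 1/0.8870² = 1.271.
Ratio = 21.69/1.271 = cos²(27.5°)/cos²(77.6°) ≈ 17.1.

17.1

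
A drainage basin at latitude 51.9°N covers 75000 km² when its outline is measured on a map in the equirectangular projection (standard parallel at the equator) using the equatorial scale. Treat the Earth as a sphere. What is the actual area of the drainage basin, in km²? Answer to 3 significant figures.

Plate carrée maps x = Rλ, y = Rφ. The meridian scale is h = 1 and the parallel scale is k = 1/cos φ = sec φ.
Areal scale = h·k = 1 × sec φ; at 51.9°, h = 1.000, k = 1.621, so h·k = 1.621.
True area = apparent / (areal scale) = 75000 / 1.621 ≈ 46300 km².

46300 km²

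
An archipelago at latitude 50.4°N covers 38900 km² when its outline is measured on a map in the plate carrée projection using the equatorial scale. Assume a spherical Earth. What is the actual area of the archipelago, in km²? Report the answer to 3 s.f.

24800 km²

Plate carrée maps x = Rλ, y = Rφ. The meridian scale is h = 1 and the parallel scale is k = 1/cos φ = sec φ.
Areal scale = h·k = 1 × sec φ; at 50.4°, h = 1.000, k = 1.569, so h·k = 1.569.
True area = apparent / (areal scale) = 38900 / 1.569 ≈ 24800 km².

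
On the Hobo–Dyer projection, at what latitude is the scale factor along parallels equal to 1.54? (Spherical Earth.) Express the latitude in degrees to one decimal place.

Hobo–Dyer is a cylindrical equal-area projection with standard parallels at ±37.5°. A cylindrical equal-area projection with standard parallel φ₀ has meridian scale h = cos φ / cos φ₀ and parallel scale k = cos φ₀ / cos φ (so areas are preserved, h·k = 1).
k = cos φ₀ / cos φ = 1.54  ⇒  cos φ = cos 37.5° / 1.54 = 0.5152.
φ = arccos(0.5152) ≈ 59.0°.

59.0°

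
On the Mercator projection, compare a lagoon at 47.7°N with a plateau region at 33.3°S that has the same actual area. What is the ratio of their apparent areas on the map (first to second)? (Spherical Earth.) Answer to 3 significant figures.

Mercator areal scale is sec²φ.
At 47.7°: sec²(47.7°) = 1/0.6730² = 2.208.
At 33.3°: sec²(33.3°) = 1/0.8358² = 1.431.
Ratio = 2.208/1.431 = cos²(33.3°)/cos²(47.7°) ≈ 1.54.

1.54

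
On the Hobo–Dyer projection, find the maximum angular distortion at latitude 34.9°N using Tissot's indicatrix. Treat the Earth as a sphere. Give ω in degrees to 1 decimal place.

Hobo–Dyer is a cylindrical equal-area projection with standard parallels at ±37.5°. A cylindrical equal-area projection with standard parallel φ₀ has meridian scale h = cos φ / cos φ₀ and parallel scale k = cos φ₀ / cos φ (so areas are preserved, h·k = 1).
At 34.9°: h = 1.034, k = 0.9673; principal scales a = 1.034, b = 0.9673.
sin(ω/2) = (a − b)/(a + b) = 0.06645/2.001 = 0.03321, so ω = 2 arcsin(0.03321) ≈ 3.8°.

3.8°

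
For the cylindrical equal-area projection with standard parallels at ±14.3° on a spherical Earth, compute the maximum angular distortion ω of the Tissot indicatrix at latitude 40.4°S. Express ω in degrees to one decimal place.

Cylindrical equal-area (φ₀ = 14.3°): h = cos φ / cos 14.3° along meridians, k = cos 14.3° / cos φ along parallels; h·k = 1.
At 40.4°: h = 0.7859, k = 1.272; principal scales a = 1.272, b = 0.7859.
sin(ω/2) = (a − b)/(a + b) = 0.4866/2.058 = 0.2364, so ω = 2 arcsin(0.2364) ≈ 27.3°.

27.3°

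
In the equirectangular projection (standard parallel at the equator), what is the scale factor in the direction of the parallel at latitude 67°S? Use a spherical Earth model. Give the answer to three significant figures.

2.56

For the equirectangular projection with φ₀ = 0 (plate carrée), h = 1 along meridians and k = sec φ along parallels.
k = 1/cos 67° = 1/0.3907 = 2.559.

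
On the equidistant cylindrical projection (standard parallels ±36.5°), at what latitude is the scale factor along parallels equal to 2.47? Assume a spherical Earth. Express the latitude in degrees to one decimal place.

The equidistant cylindrical projection with φ₀ = 36.5° has h = 1 (meridians true) and k = cos φ₀ / cos φ along parallels.
k = cos φ₀ / cos φ = 2.47  ⇒  cos φ = cos 36.5° / 2.47 = 0.3254.
φ = arccos(0.3254) ≈ 71.0°.

71.0°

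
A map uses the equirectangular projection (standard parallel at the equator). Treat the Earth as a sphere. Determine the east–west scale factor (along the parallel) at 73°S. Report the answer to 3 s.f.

For the equirectangular projection with φ₀ = 0 (plate carrée), h = 1 along meridians and k = sec φ along parallels.
k = 1/cos 73° = 1/0.2924 = 3.420.

3.42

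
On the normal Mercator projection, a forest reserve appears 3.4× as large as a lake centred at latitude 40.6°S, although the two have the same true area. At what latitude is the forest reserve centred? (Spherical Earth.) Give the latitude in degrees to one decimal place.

For equal true areas on Mercator, apparent areas scale as sec²φ, so the ratio is cos²φ₂ / cos²φ₁.
cos²φ₂ / cos²φ₁ = 3.4  ⇒  cos φ₁ = cos 40.6° / √3.4 = 0.7593/1.844 = 0.4118.
φ₁ = arccos(0.4118) ≈ 65.7°.

65.7°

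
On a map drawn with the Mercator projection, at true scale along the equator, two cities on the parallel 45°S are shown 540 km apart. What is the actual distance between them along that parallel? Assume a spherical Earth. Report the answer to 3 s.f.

For Mercator, h = k = sec φ (a conformal cylindrical projection has a single point scale, 1/cos φ).
Along the parallel at 45°, map distances are exaggerated by k = sec 45° = 1.414.
True distance = 540 / 1.414 = 540 × cos 45° ≈ 382 km.

382 km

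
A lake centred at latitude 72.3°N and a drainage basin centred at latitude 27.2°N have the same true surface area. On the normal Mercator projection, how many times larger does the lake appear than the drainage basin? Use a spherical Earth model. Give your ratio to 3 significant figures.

8.56

Mercator areal scale is sec²φ.
At 72.3°: sec²(72.3°) = 1/0.3040² = 10.82.
At 27.2°: sec²(27.2°) = 1/0.8894² = 1.264.
Ratio = 10.82/1.264 = cos²(27.2°)/cos²(72.3°) ≈ 8.56.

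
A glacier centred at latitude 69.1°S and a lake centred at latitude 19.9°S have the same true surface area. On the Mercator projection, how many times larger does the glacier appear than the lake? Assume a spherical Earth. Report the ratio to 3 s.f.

6.95

On Mercator, area is exaggerated by sec²φ = 1/cos²φ.
At 69.1°: sec²(69.1°) = 1/0.3567² = 7.858.
At 19.9°: sec²(19.9°) = 1/0.9403² = 1.131.
Ratio = 7.858/1.131 = cos²(19.9°)/cos²(69.1°) ≈ 6.95.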